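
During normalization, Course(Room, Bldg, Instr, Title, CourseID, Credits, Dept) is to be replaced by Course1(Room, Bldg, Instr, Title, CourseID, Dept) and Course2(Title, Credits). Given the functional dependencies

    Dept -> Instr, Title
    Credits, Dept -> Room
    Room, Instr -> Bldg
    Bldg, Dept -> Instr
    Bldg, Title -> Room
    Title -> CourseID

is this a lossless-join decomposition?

No

Common attributes: Course1 ∩ Course2 = {Title}.
Closure of {Title}: Title → CourseID applies, adding CourseID. So (Title)⁺ = {Title, CourseID}.
The closure contains neither all of Course1 = {Room, Bldg, Instr, Title, CourseID, Dept} nor all of Course2 = {Title, Credits}, so the common attributes are not a superkey of either fragment. The join is lossy.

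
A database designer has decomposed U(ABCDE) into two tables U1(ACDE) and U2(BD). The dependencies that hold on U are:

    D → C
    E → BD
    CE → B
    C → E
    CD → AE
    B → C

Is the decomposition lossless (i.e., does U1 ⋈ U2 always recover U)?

Common attributes: U1 ∩ U2 = {D}.
Closure of {D}: D → C applies, adding C; C → E applies, adding E; CD → AE applies, adding A; E → BD applies, adding B. So (D)⁺ = {ABCDE}.
This closure contains every attribute of U1, so U1 ∩ U2 → U1. The join is lossless.

Yes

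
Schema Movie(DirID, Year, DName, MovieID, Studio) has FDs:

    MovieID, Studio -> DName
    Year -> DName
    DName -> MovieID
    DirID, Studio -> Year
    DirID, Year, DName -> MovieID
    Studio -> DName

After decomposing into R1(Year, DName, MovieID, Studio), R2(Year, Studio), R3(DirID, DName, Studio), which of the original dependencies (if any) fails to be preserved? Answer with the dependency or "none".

DirID, Studio -> Year

Check DirID, Studio → Year: no single fragment contains all of {DirID, Year, Studio}, and the restricted closure of {DirID, Studio} across the fragments never reaches {Year}.
MovieID, Studio → DName is preserved.
Year → DName is preserved.
DName → MovieID is preserved.
DirID, Year, DName → MovieID is preserved.
Studio → DName is preserved.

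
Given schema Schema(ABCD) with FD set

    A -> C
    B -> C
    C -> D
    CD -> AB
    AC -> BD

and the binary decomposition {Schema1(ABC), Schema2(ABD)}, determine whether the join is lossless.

Common attributes: Schema1 ∩ Schema2 = {AB}.
Closure of {AB}: A → C applies, adding C; C → D applies, adding D. So (AB)⁺ = {ABCD}.
This closure contains every attribute of Schema1, so Schema1 ∩ Schema2 → Schema1. The join is lossless.

Yes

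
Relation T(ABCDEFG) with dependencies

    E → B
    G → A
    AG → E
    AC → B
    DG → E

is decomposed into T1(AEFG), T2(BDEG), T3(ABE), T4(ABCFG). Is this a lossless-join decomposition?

No

Chase test. Columns are ABCDEFG; row i has aⱼ where attribute j ∈ Ti, else bᵢⱼ.
Initial tableau (one row per fragment):
  row 1: a1 b12 b13 b14 a5 a6 a7
  row 2: b21 a2 b23 a4 a5 b26 a7
  row 3: a1 a2 b33 b34 a5 b36 b37
  row 4: a1 a2 a3 b44 b45 a6 a7
Rows 1 and 2 agree on E; apply E→B and equate their B entries.
Rows 1 and 2 agree on G; apply G→A and equate their A entries.
Rows 1 and 4 agree on AG; apply AG→E and equate their E entries.
No row becomes fully distinguished — the join is lossy.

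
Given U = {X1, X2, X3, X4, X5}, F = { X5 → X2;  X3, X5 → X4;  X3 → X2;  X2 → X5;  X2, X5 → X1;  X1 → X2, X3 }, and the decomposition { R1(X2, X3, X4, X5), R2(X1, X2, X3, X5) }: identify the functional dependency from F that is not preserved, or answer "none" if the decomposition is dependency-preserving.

none

X5 → X2 lies within R1.
X3, X5 → X4 lies within R1.
X3 → X2 lies within R1.
X2 → X5 lies within R1.
X2, X5 → X1 lies within R2.
X1 → X2, X3 lies within R2.
Every dependency is enforceable on the fragments, so the decomposition is dependency-preserving.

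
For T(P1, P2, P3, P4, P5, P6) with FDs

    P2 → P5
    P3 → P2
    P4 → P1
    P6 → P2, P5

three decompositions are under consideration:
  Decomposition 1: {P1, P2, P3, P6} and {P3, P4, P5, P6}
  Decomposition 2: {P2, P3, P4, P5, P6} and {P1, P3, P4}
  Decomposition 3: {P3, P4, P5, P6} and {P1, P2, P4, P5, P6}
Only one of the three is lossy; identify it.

Decomposition 1: common = {P3, P6}, closure = {P2, P3, P5, P6} → lossy.
Decomposition 2: common = {P3, P4}, closure = {P1, P2, P3, P4, P5} → lossless.
Decomposition 3: common = {P4, P5, P6}, closure = {P1, P2, P4, P5, P6} → lossless.

Decomposition 1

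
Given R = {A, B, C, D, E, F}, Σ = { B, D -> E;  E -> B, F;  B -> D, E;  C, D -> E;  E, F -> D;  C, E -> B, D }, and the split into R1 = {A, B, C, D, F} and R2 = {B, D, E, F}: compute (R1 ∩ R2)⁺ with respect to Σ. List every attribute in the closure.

B, D, E, F

R1 ∩ R2 = {B, D, F}.
B, D → E applies, adding E
Closure: {B, D, E, F}.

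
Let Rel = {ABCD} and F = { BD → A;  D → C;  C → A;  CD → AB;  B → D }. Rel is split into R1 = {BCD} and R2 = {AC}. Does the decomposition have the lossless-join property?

Yes

Common attributes: R1 ∩ R2 = {C}.
Closure of {C}: C → A applies, adding A. So (C)⁺ = {AC}.
This closure contains every attribute of R2, so R1 ∩ R2 → R2. The join is lossless.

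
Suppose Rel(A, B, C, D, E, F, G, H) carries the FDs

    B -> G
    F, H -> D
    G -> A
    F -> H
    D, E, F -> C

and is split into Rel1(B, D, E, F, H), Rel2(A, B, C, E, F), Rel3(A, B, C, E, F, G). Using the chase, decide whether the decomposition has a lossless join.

Yes

Chase test. Columns are A, B, C, D, E, F, G, H; row i has aⱼ where attribute j ∈ Reli, else bᵢⱼ.
Initial tableau (one row per fragment):
  row 1: b11 a2 b13 a4 a5 a6 b17 a8
  row 2: a1 a2 a3 b24 a5 a6 b27 b28
  row 3: a1 a2 a3 b34 a5 a6 a7 b38
Rows 1 and 2 agree on B; apply B→G and equate their G entries.
Rows 1 and 3 agree on B; apply B→G and equate their G entries.
Rows 1 and 2 agree on G; apply G→A and equate their A entries.
Rows 1 and 2 agree on F; apply F→H and equate their H entries.
Rows 1 and 3 agree on F; apply F→H and equate their H entries.
Rows 1 and 2 agree on F, H; apply F, H→D and equate their D entries.
Rows 1 and 3 agree on F, H; apply F, H→D and equate their D entries.
Rows 1 and 2 agree on D, E, F; apply D, E, F→C and equate their C entries.
Row 1 is now all distinguished symbols — the join is lossless.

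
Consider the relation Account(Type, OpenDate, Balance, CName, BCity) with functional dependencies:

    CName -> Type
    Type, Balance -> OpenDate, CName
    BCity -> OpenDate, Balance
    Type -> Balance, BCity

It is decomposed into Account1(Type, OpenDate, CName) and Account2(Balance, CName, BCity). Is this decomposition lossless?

Yes

Common attributes: Account1 ∩ Account2 = {CName}.
Closure of {CName}: CName → Type applies, adding Type; Type → Balance, BCity applies, adding Balance, BCity; Type, Balance → OpenDate, CName applies, adding OpenDate. So (CName)⁺ = {Type, OpenDate, Balance, CName, BCity}.
This closure contains every attribute of Account1, so Account1 ∩ Account2 → Account1. The join is lossless.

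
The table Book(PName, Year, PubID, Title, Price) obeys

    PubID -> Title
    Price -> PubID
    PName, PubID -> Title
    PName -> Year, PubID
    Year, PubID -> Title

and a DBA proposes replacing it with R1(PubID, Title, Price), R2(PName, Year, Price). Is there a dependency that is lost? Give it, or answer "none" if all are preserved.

PName -> Year, PubID

Check PName → Year, PubID: no single fragment contains all of {PName, Year, PubID}, and the restricted closure of {PName} across the fragments never reaches {Year, PubID}.
PubID → Title is preserved.
Price → PubID is preserved.
PName, PubID → Title is preserved.
Year, PubID → Title is preserved.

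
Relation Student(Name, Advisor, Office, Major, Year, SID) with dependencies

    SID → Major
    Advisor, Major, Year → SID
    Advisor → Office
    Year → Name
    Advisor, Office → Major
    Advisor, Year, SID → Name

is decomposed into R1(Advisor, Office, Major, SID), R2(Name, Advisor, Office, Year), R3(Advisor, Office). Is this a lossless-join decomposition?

Chase test. Columns are Name, Advisor, Office, Major, Year, SID; row i has aⱼ where attribute j ∈ Ri, else bᵢⱼ.
Initial tableau (one row per fragment):
  row 1: b11 a2 a3 a4 b15 a6
  row 2: a1 a2 a3 b24 a5 b26
  row 3: b31 a2 a3 b34 b35 b36
Rows 1 and 2 agree on Advisor, Office; apply Advisor, Office→Major and equate their Major entries.
Rows 1 and 3 agree on Advisor, Office; apply Advisor, Office→Major and equate their Major entries.
No row becomes fully distinguished — the join is lossy.

No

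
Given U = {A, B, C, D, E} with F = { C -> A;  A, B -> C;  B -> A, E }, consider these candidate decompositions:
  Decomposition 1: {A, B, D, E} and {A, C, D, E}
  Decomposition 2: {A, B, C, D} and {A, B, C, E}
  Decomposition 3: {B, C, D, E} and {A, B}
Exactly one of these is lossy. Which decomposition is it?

Decomposition 1: common = {A, D, E}, closure = {A, D, E} → lossy.
Decomposition 2: common = {A, B, C}, closure = {A, B, C, E} → lossless.
Decomposition 3: common = {B}, closure = {A, B, C, E} → lossless.

Decomposition 1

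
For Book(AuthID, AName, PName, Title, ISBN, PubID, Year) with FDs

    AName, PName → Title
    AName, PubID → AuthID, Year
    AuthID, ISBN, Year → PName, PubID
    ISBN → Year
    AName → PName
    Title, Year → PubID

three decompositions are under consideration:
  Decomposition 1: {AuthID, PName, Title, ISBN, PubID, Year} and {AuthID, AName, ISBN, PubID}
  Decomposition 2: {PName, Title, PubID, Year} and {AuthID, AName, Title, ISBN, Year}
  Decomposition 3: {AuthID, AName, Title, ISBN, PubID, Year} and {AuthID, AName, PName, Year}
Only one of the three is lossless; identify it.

Decomposition 3

Decomposition 1: common = {AuthID, ISBN, PubID}, closure = {AuthID, PName, ISBN, PubID, Year} → lossy.
Decomposition 2: common = {Title, Year}, closure = {Title, PubID, Year} → lossy.
Decomposition 3: common = {AuthID, AName, Year}, closure = {AuthID, AName, PName, Title, PubID, Year} → lossless.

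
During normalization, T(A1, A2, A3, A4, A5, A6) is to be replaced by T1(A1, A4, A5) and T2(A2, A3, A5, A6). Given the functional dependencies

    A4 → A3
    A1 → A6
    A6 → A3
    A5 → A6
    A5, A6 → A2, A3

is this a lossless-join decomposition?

Common attributes: T1 ∩ T2 = {A5}.
Closure of {A5}: A5 → A6 applies, adding A6; A5, A6 → A2, A3 applies, adding A2, A3. So (A5)⁺ = {A2, A3, A5, A6}.
This closure contains every attribute of T2, so T1 ∩ T2 → T2. The join is lossless.

Yes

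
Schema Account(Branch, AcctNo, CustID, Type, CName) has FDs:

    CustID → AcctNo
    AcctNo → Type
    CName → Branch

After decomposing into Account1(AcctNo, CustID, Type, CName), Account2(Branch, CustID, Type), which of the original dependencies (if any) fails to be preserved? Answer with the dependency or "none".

CName → Branch

Check CName → Branch: no single fragment contains all of {Branch, CName}, and the restricted closure of {CName} across the fragments never reaches {Branch}.
CustID → AcctNo is preserved.
AcctNo → Type is preserved.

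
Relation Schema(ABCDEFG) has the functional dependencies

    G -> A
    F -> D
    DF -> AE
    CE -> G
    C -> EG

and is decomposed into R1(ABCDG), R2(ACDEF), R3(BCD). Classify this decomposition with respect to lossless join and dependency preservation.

Lossless test (chase): Rows 1 and 2 agree on C; apply C→EG and equate their EG entries. Rows 1 and 3 agree on C; apply C→EG and equate their EG entries. Rows 1 and 3 agree on G; apply G→A and equate their A entries. No row becomes fully distinguished — the join is lossy.
Dependency preservation: CE → G; C → EG are not contained in any single fragment, but the restricted closure of each left-hand side across the fragments still reaches the right-hand side; the remaining FDs each lie inside some fragment. All dependencies are preserved.

lossy but dependency-preserving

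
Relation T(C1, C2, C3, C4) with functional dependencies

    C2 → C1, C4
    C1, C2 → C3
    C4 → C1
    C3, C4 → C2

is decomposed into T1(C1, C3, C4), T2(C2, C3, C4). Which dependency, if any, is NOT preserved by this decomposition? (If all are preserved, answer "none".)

C2 → C1, C4: restricted closure across fragments reaches C1, C4.
C1, C2 → C3: restricted closure across fragments reaches C3.
C4 → C1 lies within T1.
C3, C4 → C2 lies within T2.
Every dependency is enforceable on the fragments, so the decomposition is dependency-preserving.

none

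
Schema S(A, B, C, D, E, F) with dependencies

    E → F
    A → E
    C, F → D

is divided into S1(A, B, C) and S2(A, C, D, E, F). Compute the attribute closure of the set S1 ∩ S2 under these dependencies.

S1 ∩ S2 = {A, C}.
A → E applies, adding E
E → F applies, adding F
C, F → D applies, adding D
Closure: {A, C, D, E, F}.

A, C, D, E, F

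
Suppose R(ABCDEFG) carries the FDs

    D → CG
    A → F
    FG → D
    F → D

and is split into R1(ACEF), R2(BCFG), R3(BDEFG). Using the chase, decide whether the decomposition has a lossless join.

Chase test. Columns are ABCDEFG; row i has aⱼ where attribute j ∈ Ri, else bᵢⱼ.
Initial tableau (one row per fragment):
  row 1: a1 b12 a3 b14 a5 a6 b17
  row 2: b21 a2 a3 b24 b25 a6 a7
  row 3: b31 a2 b33 a4 a5 a6 a7
Rows 2 and 3 agree on FG; apply FG→D and equate their D entries.
Rows 1 and 2 agree on F; apply F→D and equate their D entries.
Rows 1 and 2 agree on D; apply D→CG and equate their CG entries.
Rows 1 and 3 agree on D; apply D→CG and equate their CG entries.
No row becomes fully distinguished — the join is lossy.

No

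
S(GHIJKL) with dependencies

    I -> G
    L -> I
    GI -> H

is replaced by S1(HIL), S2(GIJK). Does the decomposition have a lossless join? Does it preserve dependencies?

lossy but dependency-preserving

Lossless test: (I)⁺ = {GHI}, which is a superkey of neither fragment — lossy.
Dependency preservation: GI → H is not contained in any single fragment, but the restricted closure of its left-hand side across the fragments still reaches the right-hand side; the remaining FDs each lie inside some fragment. All dependencies are preserved.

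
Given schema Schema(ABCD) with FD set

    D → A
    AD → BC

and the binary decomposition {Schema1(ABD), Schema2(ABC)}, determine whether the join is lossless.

Common attributes: Schema1 ∩ Schema2 = {AB}.
No dependency enlarges {AB}, so (AB)⁺ = {AB}.
The closure contains neither all of Schema1 = {ABD} nor all of Schema2 = {ABC}, so the common attributes are not a superkey of either fragment. The join is lossy.

No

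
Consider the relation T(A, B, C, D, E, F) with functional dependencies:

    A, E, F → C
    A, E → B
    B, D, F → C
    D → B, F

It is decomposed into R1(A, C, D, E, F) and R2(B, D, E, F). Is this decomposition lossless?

Yes

Common attributes: R1 ∩ R2 = {D, E, F}.
Closure of {D, E, F}: D → B, F applies, adding B; B, D, F → C applies, adding C. So (D, E, F)⁺ = {B, C, D, E, F}.
This closure contains every attribute of R2, so R1 ∩ R2 → R2. The join is lossless.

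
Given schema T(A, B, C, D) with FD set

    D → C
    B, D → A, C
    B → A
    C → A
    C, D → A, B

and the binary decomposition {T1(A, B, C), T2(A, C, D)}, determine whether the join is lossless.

No

Common attributes: T1 ∩ T2 = {A, C}.
No dependency enlarges {A, C}, so (A, C)⁺ = {A, C}.
The closure contains neither all of T1 = {A, B, C} nor all of T2 = {A, C, D}, so the common attributes are not a superkey of either fragment. The join is lossy.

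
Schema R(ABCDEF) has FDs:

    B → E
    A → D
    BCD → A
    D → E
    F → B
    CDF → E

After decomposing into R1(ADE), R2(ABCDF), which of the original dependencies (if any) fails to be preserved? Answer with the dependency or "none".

B → E

Check B → E: no single fragment contains all of {BE}, and the restricted closure of {B} across the fragments never reaches {E}.
A → D is preserved.
BCD → A is preserved.
D → E is preserved.
F → B is preserved.
CDF → E is preserved.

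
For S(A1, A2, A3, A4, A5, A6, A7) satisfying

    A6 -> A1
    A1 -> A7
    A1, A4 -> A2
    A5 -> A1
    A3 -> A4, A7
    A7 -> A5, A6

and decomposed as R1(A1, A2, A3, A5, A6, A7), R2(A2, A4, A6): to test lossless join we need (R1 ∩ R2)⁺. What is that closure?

A1, A2, A5, A6, A7

R1 ∩ R2 = {A2, A6}.
A6 → A1 applies, adding A1
A1 → A7 applies, adding A7
A7 → A5, A6 applies, adding A5
Closure: {A1, A2, A5, A6, A7}.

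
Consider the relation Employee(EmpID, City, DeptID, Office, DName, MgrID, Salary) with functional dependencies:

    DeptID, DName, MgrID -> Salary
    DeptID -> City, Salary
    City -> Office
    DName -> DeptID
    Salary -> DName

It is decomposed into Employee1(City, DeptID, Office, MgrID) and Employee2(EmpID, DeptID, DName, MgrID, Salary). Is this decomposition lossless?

Yes

Common attributes: Employee1 ∩ Employee2 = {DeptID, MgrID}.
Closure of {DeptID, MgrID}: DeptID → City, Salary applies, adding City, Salary; City → Office applies, adding Office; Salary → DName applies, adding DName. So (DeptID, MgrID)⁺ = {City, DeptID, Office, DName, MgrID, Salary}.
This closure contains every attribute of Employee1, so Employee1 ∩ Employee2 → Employee1. The join is lossless.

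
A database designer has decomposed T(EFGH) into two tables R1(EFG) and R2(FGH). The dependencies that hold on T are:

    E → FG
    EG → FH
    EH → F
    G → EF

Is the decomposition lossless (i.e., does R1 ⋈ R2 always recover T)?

Common attributes: R1 ∩ R2 = {FG}.
Closure of {FG}: G → EF applies, adding E; EG → FH applies, adding H. So (FG)⁺ = {EFGH}.
This closure contains every attribute of R1, so R1 ∩ R2 → R1. The join is lossless.

Yes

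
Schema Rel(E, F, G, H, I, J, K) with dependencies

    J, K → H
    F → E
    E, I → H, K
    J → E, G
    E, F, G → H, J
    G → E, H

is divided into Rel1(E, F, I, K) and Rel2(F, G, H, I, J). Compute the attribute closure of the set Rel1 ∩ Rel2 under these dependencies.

E, F, H, I, K

Rel1 ∩ Rel2 = {F, I}.
F → E applies, adding E
E, I → H, K applies, adding H, K
Closure: {E, F, H, I, K}.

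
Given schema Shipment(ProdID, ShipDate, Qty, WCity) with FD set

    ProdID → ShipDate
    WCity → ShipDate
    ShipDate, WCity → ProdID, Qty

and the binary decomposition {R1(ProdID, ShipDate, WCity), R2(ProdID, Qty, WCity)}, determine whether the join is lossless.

Yes

Common attributes: R1 ∩ R2 = {ProdID, WCity}.
Closure of {ProdID, WCity}: ProdID → ShipDate applies, adding ShipDate; ShipDate, WCity → ProdID, Qty applies, adding Qty. So (ProdID, WCity)⁺ = {ProdID, ShipDate, Qty, WCity}.
This closure contains every attribute of R1, so R1 ∩ R2 → R1. The join is lossless.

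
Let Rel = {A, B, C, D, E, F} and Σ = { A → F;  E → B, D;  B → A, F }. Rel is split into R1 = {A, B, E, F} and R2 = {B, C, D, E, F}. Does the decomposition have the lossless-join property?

Common attributes: R1 ∩ R2 = {B, E, F}.
Closure of {B, E, F}: E → B, D applies, adding D; B → A, F applies, adding A. So (B, E, F)⁺ = {A, B, D, E, F}.
This closure contains every attribute of R1, so R1 ∩ R2 → R1. The join is lossless.

Yes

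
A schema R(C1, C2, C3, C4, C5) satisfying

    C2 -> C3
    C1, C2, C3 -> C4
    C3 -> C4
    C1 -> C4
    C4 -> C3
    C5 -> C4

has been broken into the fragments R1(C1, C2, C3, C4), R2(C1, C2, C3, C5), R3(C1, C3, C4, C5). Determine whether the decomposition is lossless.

Yes

Chase test. Columns are C1, C2, C3, C4, C5; row i has aⱼ where attribute j ∈ Ri, else bᵢⱼ.
Initial tableau (one row per fragment):
  row 1: a1 a2 a3 a4 b15
  row 2: a1 a2 a3 b24 a5
  row 3: a1 b32 a3 a4 a5
Rows 1 and 2 agree on C1, C2, C3; apply C1, C2, C3→C4 and equate their C4 entries.
Row 2 is now all distinguished symbols — the join is lossless.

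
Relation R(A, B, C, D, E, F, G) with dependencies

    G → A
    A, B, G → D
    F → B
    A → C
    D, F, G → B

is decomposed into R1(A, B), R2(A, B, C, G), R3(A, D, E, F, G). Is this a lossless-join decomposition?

Chase test. Columns are A, B, C, D, E, F, G; row i has aⱼ where attribute j ∈ Ri, else bᵢⱼ.
Initial tableau (one row per fragment):
  row 1: a1 a2 b13 b14 b15 b16 b17
  row 2: a1 a2 a3 b24 b25 b26 a7
  row 3: a1 b32 b33 a4 a5 a6 a7
Rows 1 and 2 agree on A; apply A→C and equate their C entries.
Rows 1 and 3 agree on A; apply A→C and equate their C entries.
No row becomes fully distinguished — the join is lossy.

No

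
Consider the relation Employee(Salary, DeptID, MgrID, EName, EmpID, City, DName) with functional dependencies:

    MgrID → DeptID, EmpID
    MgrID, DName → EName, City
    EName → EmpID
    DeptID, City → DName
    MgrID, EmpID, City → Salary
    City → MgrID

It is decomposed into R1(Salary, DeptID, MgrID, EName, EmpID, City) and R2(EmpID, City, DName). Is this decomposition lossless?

Yes

Common attributes: R1 ∩ R2 = {EmpID, City}.
Closure of {EmpID, City}: City → MgrID applies, adding MgrID; MgrID → DeptID, EmpID applies, adding DeptID; DeptID, City → DName applies, adding DName; MgrID, EmpID, City → Salary applies, adding Salary; MgrID, DName → EName, City applies, adding EName. So (EmpID, City)⁺ = {Salary, DeptID, MgrID, EName, EmpID, City, DName}.
This closure contains every attribute of R1, so R1 ∩ R2 → R1. The join is lossless.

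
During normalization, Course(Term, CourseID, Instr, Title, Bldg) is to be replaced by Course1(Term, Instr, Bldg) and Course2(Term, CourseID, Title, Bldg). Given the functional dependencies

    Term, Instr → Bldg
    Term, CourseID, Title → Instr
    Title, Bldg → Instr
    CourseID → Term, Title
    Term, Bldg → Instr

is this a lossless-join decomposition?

Yes

Common attributes: Course1 ∩ Course2 = {Term, Bldg}.
Closure of {Term, Bldg}: Term, Bldg → Instr applies, adding Instr. So (Term, Bldg)⁺ = {Term, Instr, Bldg}.
This closure contains every attribute of Course1, so Course1 ∩ Course2 → Course1. The join is lossless.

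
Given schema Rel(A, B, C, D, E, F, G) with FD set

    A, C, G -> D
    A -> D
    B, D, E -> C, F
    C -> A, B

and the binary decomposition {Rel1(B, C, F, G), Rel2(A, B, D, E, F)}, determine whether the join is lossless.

Common attributes: Rel1 ∩ Rel2 = {B, F}.
No dependency enlarges {B, F}, so (B, F)⁺ = {B, F}.
The closure contains neither all of Rel1 = {B, C, F, G} nor all of Rel2 = {A, B, D, E, F}, so the common attributes are not a superkey of either fragment. The join is lossy.

No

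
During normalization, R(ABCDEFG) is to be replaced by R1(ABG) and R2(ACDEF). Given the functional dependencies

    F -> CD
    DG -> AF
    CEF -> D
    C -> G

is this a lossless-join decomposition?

No

Common attributes: R1 ∩ R2 = {A}.
No dependency enlarges {A}, so (A)⁺ = {A}.
The closure contains neither all of R1 = {ABG} nor all of R2 = {ACDEF}, so the common attributes are not a superkey of either fragment. The join is lossy.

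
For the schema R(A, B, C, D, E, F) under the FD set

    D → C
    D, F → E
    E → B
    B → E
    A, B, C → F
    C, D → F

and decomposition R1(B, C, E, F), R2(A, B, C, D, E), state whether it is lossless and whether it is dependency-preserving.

Lossless test: (B, C, E)⁺ = {B, C, E}, which is a superkey of neither fragment — lossy.
Dependency preservation: the restricted closure of {A, B, C} across the fragments never reaches {F}, so A, B, C → F cannot be enforced without a join — not preserved.

lossy and not dependency-preserving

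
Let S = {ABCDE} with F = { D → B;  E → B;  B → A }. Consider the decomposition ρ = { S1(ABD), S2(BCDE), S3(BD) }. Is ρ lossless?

Chase test. Columns are ABCDE; row i has aⱼ where attribute j ∈ Si, else bᵢⱼ.
Initial tableau (one row per fragment):
  row 1: a1 a2 b13 a4 b15
  row 2: b21 a2 a3 a4 a5
  row 3: b31 a2 b33 a4 b35
Rows 1 and 2 agree on B; apply B→A and equate their A entries.
Rows 1 and 3 agree on B; apply B→A and equate their A entries.
Row 2 is now all distinguished symbols — the join is lossless.

Yes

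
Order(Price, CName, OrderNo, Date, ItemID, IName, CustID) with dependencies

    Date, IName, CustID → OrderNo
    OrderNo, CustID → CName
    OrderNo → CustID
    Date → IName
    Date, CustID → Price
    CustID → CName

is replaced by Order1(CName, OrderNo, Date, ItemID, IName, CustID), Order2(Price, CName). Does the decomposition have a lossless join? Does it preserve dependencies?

lossy and not dependency-preserving

Lossless test: (CName)⁺ = {CName}, which is a superkey of neither fragment — lossy.
Dependency preservation: the restricted closure of {Date, CustID} across the fragments never reaches {Price}, so Date, CustID → Price cannot be enforced without a join — not preserved.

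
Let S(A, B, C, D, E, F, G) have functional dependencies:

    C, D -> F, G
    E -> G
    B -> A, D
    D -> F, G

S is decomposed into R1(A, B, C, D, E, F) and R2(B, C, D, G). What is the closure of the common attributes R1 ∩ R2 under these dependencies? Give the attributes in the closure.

A, B, C, D, F, G

R1 ∩ R2 = {B, C, D}.
C, D → F, G applies, adding F, G
B → A, D applies, adding A
Closure: {A, B, C, D, F, G}.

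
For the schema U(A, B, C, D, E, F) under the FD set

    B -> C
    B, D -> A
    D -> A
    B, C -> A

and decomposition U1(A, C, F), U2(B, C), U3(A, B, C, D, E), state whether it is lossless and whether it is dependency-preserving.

lossy but dependency-preserving

Lossless test (chase): Rows 2 and 3 agree on B, C; apply B, C→A and equate their A entries. No row becomes fully distinguished — the join is lossy.
Dependency preservation: every FD's attributes lie within a single fragment, so each can be enforced locally — preserved.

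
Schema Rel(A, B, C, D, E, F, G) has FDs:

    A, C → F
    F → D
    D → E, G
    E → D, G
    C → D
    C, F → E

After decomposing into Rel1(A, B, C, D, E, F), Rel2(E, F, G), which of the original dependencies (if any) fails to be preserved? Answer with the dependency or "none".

A, C → F lies within Rel1.
F → D lies within Rel1.
D → E, G: restricted closure across fragments reaches E, G.
E → D, G: restricted closure across fragments reaches D, G.
C → D lies within Rel1.
C, F → E lies within Rel1.
Every dependency is enforceable on the fragments, so the decomposition is dependency-preserving.

none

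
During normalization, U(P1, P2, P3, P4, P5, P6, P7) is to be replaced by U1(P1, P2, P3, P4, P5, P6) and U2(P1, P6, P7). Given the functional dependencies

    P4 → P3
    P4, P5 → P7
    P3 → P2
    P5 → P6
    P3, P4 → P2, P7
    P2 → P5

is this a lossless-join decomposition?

Common attributes: U1 ∩ U2 = {P1, P6}.
No dependency enlarges {P1, P6}, so (P1, P6)⁺ = {P1, P6}.
The closure contains neither all of U1 = {P1, P2, P3, P4, P5, P6} nor all of U2 = {P1, P6, P7}, so the common attributes are not a superkey of either fragment. The join is lossy.

No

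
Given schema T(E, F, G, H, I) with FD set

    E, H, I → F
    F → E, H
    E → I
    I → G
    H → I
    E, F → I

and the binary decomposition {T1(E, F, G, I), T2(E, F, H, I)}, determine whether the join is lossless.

Yes

Common attributes: T1 ∩ T2 = {E, F, I}.
Closure of {E, F, I}: F → E, H applies, adding H; I → G applies, adding G. So (E, F, I)⁺ = {E, F, G, H, I}.
This closure contains every attribute of T1, so T1 ∩ T2 → T1. The join is lossless.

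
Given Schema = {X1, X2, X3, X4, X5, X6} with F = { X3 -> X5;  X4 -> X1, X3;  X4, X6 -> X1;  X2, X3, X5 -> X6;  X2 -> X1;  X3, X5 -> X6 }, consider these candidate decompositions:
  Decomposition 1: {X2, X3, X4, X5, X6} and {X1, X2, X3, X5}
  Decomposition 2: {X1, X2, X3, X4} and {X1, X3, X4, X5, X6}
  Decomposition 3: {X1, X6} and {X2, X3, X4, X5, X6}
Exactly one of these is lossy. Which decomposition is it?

Decomposition 1: common = {X2, X3, X5}, closure = {X1, X2, X3, X5, X6} → lossless.
Decomposition 2: common = {X1, X3, X4}, closure = {X1, X3, X4, X5, X6} → lossless.
Decomposition 3: common = {X6}, closure = {X6} → lossy.

Decomposition 3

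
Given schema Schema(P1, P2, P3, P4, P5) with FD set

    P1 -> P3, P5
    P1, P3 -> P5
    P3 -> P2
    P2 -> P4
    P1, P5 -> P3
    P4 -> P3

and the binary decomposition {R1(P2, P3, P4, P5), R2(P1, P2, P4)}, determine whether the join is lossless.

No

Common attributes: R1 ∩ R2 = {P2, P4}.
Closure of {P2, P4}: P4 → P3 applies, adding P3. So (P2, P4)⁺ = {P2, P3, P4}.
The closure contains neither all of R1 = {P2, P3, P4, P5} nor all of R2 = {P1, P2, P4}, so the common attributes are not a superkey of either fragment. The join is lossy.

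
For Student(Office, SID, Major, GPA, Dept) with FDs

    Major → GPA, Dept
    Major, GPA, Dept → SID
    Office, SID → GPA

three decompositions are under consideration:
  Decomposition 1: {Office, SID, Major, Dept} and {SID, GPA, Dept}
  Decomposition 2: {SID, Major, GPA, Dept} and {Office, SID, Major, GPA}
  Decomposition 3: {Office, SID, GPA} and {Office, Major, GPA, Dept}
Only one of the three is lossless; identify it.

Decomposition 2

Decomposition 1: common = {SID, Dept}, closure = {SID, Dept} → lossy.
Decomposition 2: common = {SID, Major, GPA}, closure = {SID, Major, GPA, Dept} → lossless.
Decomposition 3: common = {Office, GPA}, closure = {Office, GPA} → lossy.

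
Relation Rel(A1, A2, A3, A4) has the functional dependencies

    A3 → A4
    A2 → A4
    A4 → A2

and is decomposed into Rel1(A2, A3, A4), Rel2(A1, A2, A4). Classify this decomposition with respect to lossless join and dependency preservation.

lossy but dependency-preserving

Lossless test: (A2, A4)⁺ = {A2, A4}, which is a superkey of neither fragment — lossy.
Dependency preservation: every FD's attributes lie within a single fragment, so each can be enforced locally — preserved.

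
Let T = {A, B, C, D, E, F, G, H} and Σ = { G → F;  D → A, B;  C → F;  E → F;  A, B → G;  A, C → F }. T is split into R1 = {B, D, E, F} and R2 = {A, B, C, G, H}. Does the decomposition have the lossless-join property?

Common attributes: R1 ∩ R2 = {B}.
No dependency enlarges {B}, so (B)⁺ = {B}.
The closure contains neither all of R1 = {B, D, E, F} nor all of R2 = {A, B, C, G, H}, so the common attributes are not a superkey of either fragment. The join is lossy.

No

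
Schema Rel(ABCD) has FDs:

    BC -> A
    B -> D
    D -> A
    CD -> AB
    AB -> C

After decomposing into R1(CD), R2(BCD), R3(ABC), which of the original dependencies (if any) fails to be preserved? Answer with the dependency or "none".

Check D → A: no single fragment contains all of {AD}, and the restricted closure of {D} across the fragments never reaches {A}.
BC → A is preserved.
B → D is preserved.
CD → AB is preserved.
AB → C is preserved.

D -> A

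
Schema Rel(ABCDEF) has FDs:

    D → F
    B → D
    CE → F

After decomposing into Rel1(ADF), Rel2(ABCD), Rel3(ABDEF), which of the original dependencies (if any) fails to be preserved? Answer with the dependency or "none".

Check CE → F: no single fragment contains all of {CEF}, and the restricted closure of {CE} across the fragments never reaches {F}.
D → F is preserved.
B → D is preserved.

CE → F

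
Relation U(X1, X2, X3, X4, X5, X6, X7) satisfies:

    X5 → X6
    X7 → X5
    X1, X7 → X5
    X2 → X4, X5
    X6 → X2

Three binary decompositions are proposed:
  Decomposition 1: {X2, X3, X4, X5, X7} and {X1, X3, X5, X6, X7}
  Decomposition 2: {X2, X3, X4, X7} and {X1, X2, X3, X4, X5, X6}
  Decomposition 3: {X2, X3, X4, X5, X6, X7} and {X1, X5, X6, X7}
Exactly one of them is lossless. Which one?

Decomposition 1

Decomposition 1: common = {X3, X5, X7}, closure = {X2, X3, X4, X5, X6, X7} → lossless.
Decomposition 2: common = {X2, X3, X4}, closure = {X2, X3, X4, X5, X6} → lossy.
Decomposition 3: common = {X5, X6, X7}, closure = {X2, X4, X5, X6, X7} → lossy.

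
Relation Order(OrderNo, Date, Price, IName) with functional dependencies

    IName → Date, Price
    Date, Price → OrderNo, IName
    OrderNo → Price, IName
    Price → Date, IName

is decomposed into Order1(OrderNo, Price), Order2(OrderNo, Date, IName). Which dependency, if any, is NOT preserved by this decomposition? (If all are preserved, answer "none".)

none

IName → Date, Price: restricted closure across fragments reaches Date, Price.
Date, Price → OrderNo, IName: restricted closure across fragments reaches OrderNo, IName.
OrderNo → Price, IName: restricted closure across fragments reaches Price, IName.
Price → Date, IName: restricted closure across fragments reaches Date, IName.
Every dependency is enforceable on the fragments, so the decomposition is dependency-preserving.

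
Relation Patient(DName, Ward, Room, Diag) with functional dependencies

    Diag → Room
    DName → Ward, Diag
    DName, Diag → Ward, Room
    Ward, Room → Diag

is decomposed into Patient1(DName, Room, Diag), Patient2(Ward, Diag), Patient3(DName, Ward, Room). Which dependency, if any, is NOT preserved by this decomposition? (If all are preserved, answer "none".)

Check Ward, Room → Diag: no single fragment contains all of {Ward, Room, Diag}, and the restricted closure of {Ward, Room} across the fragments never reaches {Diag}.
Diag → Room is preserved.
DName → Ward, Diag is preserved.
DName, Diag → Ward, Room is preserved.

Ward, Room → Diag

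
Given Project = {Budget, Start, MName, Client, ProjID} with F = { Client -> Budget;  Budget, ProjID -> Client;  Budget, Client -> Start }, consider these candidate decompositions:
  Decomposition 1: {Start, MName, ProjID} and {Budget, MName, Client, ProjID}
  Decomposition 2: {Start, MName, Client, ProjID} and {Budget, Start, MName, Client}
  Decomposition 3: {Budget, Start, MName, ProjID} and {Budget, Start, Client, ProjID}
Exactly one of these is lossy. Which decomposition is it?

Decomposition 1: common = {MName, ProjID}, closure = {MName, ProjID} → lossy.
Decomposition 2: common = {Start, MName, Client}, closure = {Budget, Start, MName, Client} → lossless.
Decomposition 3: common = {Budget, Start, ProjID}, closure = {Budget, Start, Client, ProjID} → lossless.

Decomposition 1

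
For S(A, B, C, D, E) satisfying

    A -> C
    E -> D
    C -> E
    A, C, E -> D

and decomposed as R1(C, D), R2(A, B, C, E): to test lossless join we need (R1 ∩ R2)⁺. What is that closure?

C, D, E

R1 ∩ R2 = {C}.
C → E applies, adding E
E → D applies, adding D
Closure: {C, D, E}.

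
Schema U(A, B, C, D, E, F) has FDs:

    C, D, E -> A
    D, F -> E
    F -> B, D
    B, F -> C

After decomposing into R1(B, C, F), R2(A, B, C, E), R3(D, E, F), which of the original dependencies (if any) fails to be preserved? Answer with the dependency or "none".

C, D, E -> A

Check C, D, E → A: no single fragment contains all of {A, C, D, E}, and the restricted closure of {C, D, E} across the fragments never reaches {A}.
D, F → E is preserved.
F → B, D is preserved.
B, F → C is preserved.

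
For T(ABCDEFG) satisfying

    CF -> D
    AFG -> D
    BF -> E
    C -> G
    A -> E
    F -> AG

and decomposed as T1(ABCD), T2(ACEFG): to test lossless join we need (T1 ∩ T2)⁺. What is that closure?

T1 ∩ T2 = {AC}.
C → G applies, adding G
A → E applies, adding E
Closure: {ACEG}.

ACEG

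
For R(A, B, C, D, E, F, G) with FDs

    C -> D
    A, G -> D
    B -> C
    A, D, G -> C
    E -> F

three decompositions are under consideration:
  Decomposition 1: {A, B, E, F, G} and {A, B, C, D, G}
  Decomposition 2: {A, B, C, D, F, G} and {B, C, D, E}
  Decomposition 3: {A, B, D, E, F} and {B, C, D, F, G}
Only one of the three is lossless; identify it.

Decomposition 1

Decomposition 1: common = {A, B, G}, closure = {A, B, C, D, G} → lossless.
Decomposition 2: common = {B, C, D}, closure = {B, C, D} → lossy.
Decomposition 3: common = {B, D, F}, closure = {B, C, D, F} → lossy.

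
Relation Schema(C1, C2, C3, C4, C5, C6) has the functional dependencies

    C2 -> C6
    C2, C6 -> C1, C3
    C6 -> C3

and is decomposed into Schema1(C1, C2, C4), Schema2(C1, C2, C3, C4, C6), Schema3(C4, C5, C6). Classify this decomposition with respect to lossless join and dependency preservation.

lossy but dependency-preserving

Lossless test (chase): Rows 1 and 2 agree on C2; apply C2→C6 and equate their C6 entries. Rows 1 and 2 agree on C2, C6; apply C2, C6→C1, C3 and equate their C1, C3 entries. Rows 1 and 3 agree on C6; apply C6→C3 and equate their C3 entries. No row becomes fully distinguished — the join is lossy.
Dependency preservation: every FD's attributes lie within a single fragment, so each can be enforced locally — preserved.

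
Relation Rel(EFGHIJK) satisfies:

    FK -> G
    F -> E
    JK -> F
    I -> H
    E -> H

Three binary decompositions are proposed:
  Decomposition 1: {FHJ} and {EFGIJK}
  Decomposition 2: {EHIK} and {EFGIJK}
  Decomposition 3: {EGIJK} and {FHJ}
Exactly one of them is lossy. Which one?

Decomposition 3

Decomposition 1: common = {FJ}, closure = {EFHJ} → lossless.
Decomposition 2: common = {EIK}, closure = {EHIK} → lossless.
Decomposition 3: common = {J}, closure = {J} → lossy.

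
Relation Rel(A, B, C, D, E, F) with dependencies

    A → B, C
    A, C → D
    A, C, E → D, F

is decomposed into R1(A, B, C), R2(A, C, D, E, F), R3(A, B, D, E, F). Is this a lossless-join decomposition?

Chase test. Columns are A, B, C, D, E, F; row i has aⱼ where attribute j ∈ Ri, else bᵢⱼ.
Initial tableau (one row per fragment):
  row 1: a1 a2 a3 b14 b15 b16
  row 2: a1 b22 a3 a4 a5 a6
  row 3: a1 a2 b33 a4 a5 a6
Rows 1 and 2 agree on A; apply A→B, C and equate their B, C entries.
Rows 1 and 3 agree on A; apply A→B, C and equate their B, C entries.
Rows 1 and 2 agree on A, C; apply A, C→D and equate their D entries.
Row 2 is now all distinguished symbols — the join is lossless.

Yes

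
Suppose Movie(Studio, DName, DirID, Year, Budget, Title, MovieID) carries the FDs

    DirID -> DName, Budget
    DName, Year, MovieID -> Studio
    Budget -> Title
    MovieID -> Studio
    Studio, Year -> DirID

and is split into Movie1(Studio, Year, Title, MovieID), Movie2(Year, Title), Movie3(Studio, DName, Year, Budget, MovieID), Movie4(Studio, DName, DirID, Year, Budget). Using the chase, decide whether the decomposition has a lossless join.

Yes

Chase test. Columns are Studio, DName, DirID, Year, Budget, Title, MovieID; row i has aⱼ where attribute j ∈ Moviei, else bᵢⱼ.
Initial tableau (one row per fragment):
  row 1: a1 b12 b13 a4 b15 a6 a7
  row 2: b21 b22 b23 a4 b25 a6 b27
  row 3: a1 a2 b33 a4 a5 b36 a7
  row 4: a1 a2 a3 a4 a5 b46 b47
Rows 3 and 4 agree on Budget; apply Budget→Title and equate their Title entries.
Rows 1 and 3 agree on Studio, Year; apply Studio, Year→DirID and equate their DirID entries.
Rows 1 and 4 agree on Studio, Year; apply Studio, Year→DirID and equate their DirID entries.
Rows 1 and 3 agree on DirID; apply DirID→DName, Budget and equate their DName, Budget entries.
Rows 1 and 3 agree on Budget; apply Budget→Title and equate their Title entries.
Row 1 is now all distinguished symbols — the join is lossless.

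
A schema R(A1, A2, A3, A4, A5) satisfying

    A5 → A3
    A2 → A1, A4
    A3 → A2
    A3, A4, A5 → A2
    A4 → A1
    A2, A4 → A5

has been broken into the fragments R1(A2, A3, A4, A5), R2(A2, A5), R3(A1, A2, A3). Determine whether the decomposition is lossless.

Chase test. Columns are A1, A2, A3, A4, A5; row i has aⱼ where attribute j ∈ Ri, else bᵢⱼ.
Initial tableau (one row per fragment):
  row 1: b11 a2 a3 a4 a5
  row 2: b21 a2 b23 b24 a5
  row 3: a1 a2 a3 b34 b35
Rows 1 and 2 agree on A5; apply A5→A3 and equate their A3 entries.
Rows 1 and 2 agree on A2; apply A2→A1, A4 and equate their A1, A4 entries.
Rows 1 and 3 agree on A2; apply A2→A1, A4 and equate their A1, A4 entries.
Rows 1 and 3 agree on A2, A4; apply A2, A4→A5 and equate their A5 entries.
Row 1 is now all distinguished symbols — the join is lossless.

Yes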